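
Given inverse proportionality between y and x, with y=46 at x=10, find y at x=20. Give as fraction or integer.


Inverse proportion: y = k/x
Find k: k = 10 * 46 = 460
Compute y at x=20: y = 460/20
y = 23

23


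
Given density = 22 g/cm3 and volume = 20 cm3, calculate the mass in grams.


Using mass = density * volume
Density = 22 g/cm3
Volume = 20 cm3
Mass = 22 * 20
= 440 g

440


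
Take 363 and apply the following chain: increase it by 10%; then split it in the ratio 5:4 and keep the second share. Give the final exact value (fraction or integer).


Start with 363.
Step 1: Increase by 10%: 363 * 110/100 = 3993/10
Step 2: Split 5:4, second share = 3993/10 * 4/9 = 2662/15
Final result = 2662/15

2662/15


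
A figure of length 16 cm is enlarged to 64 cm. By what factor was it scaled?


Original length = 16 cm
Scaled length = 64 cm
Scale factor = 64 / 16
= 4

4


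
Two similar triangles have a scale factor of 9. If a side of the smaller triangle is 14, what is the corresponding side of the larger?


Similar triangles have proportional sides
Scale factor = 9
Smaller side = 14
Corresponding larger side = 14 * 9
= 126

126


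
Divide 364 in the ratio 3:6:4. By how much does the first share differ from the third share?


Total parts = 3 + 6 + 4 = 13
Value per part = 364 / 13 = 28
Shares: 3*28=84, 6*28=168, 4*28=112
First share = 84, third share = 112
Difference = |84 - 112| = 28

28


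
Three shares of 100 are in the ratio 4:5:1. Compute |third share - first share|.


Total parts = 4 + 5 + 1 = 10
Value per part = 100 / 10 = 10
Shares: 4*10=40, 5*10=50, 1*10=10
Third share = 10, first share = 40
Difference = |10 - 40| = 30

30


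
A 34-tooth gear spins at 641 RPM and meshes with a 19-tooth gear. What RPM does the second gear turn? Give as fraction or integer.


Gear ratio: teeth_A * RPM_A = teeth_B * RPM_B
34 * 641 = 19 * RPM_B
21794 = 19 * RPM_B
RPM_B = 21794 / 19
RPM_B = 21794/19

21794/19


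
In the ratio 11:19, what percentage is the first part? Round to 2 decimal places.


Total parts = 11 + 19 = 30
First part fraction = 11/30
Percentage = (11/30) * 100
= 0.366667 * 100
= 36.67%

36.67


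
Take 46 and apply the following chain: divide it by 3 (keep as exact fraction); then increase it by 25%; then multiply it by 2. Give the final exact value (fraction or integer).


Start with 46.
Step 1: Divide by 3: 46 / 3 = 46/3
Step 2: Increase by 25%: 46/3 * 125/100 = 115/6
Step 3: Multiply by 2: 115/6 * 2 = 115/3
Final result = 115/3

115/3


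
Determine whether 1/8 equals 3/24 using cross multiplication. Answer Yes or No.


Cross multiply to check 1/8 = 3/24
Left cross product: 1 * 24 = 24
Right cross product: 8 * 3 = 24
24 = 24
Equal, so proportions match => Yes

Yes


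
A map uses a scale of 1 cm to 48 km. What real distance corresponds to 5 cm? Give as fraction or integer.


Map scale: 1 cm = 48 km
Measured distance on map = 5 cm
Set up proportion: 5 * 48 / 1
= 240 / 1
= 240 km

240


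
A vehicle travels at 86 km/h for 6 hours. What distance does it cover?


Using distance = speed * time
Speed = 86 km/h
Time = 6 hours
Distance = 86 * 6
= 516 km

516


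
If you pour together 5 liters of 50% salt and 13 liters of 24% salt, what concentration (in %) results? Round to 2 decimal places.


Solute in mixture 1 = 50% of 5 L = 5*50/100 = 5/2 L
Solute in mixture 2 = 24% of 13 L = 13*24/100 = 78/25 L
Total solute = 5/2 + 78/25 = 281/50 L
Total volume = 5 + 13 = 18 L
Final concentration = 281/50/18 * 100 = 31.22%

31.22


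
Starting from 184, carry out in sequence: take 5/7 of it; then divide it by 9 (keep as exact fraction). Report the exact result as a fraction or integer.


Start with 184.
Step 1: Take 5/7: 184 * 5/7 = 920/7
Step 2: Divide by 9: 920/7 / 9 = 920/63
Final result = 920/63

920/63


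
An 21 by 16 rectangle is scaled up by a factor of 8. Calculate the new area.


Original dimensions: 21 x 16
Enlargement factor = 8
New width = 21 * 8 = 168
New height = 16 * 8 = 128
New area = 168 * 128 = 21504

21504


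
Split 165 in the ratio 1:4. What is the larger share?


Total parts = 1 + 4 = 5
Value per part = 165 / 5 = 33
First share = 1 * 33 = 33
Second share = 4 * 33 = 132
Larger share = 132

132


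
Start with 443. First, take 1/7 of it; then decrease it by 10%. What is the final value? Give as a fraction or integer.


Start with 443.
Step 1: Take 1/7: 443 * 1/7 = 443/7
Step 2: Decrease by 10%: 443/7 * 90/100 = 3987/70
Final result = 3987/70

3987/70


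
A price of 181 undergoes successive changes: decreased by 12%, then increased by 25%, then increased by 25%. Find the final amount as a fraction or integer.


Start: 181
Step 1: decrease by 12% => multiply by 88/100
  181 * 88/100 = 3982/25
Step 2: increase by 25% => multiply by 125/100
  3982/25 * 125/100 = 1991/10
Step 3: increase by 25% => multiply by 125/100
  1991/10 * 125/100 = 1991/8
Final value = 1991/8

1991/8


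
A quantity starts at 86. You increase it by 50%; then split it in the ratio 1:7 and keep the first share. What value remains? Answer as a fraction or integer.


Start with 86.
Step 1: Increase by 50%: 86 * 150/100 = 129
Step 2: Split 1:7, first share = 129 * 1/8 = 129/8
Final result = 129/8

129/8


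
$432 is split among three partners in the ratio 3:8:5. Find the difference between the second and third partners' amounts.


Total parts = 3 + 8 + 5 = 16
Value per part = 432 / 16 = 27
Shares: 3*27=81, 8*27=216, 5*27=135
Second share = 216, third share = 135
Difference = |216 - 135| = 81

81


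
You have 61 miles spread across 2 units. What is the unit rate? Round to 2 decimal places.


Total miles = 61
Number of units = 2
Unit rate = 61 / 2
= 30.50 miles per unit

30.50


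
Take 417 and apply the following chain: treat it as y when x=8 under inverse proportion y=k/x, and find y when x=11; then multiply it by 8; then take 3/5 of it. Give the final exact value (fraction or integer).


Start with 417.
Step 1: Inverse prop: k = (417)*8; new y = k/11 = 417*8/11 = 3336/11
Step 2: Multiply by 8: 3336/11 * 8 = 26688/11
Step 3: Take 3/5: 26688/11 * 3/5 = 80064/55
Final result = 80064/55

80064/55


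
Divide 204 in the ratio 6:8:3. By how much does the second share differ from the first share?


Total parts = 6 + 8 + 3 = 17
Value per part = 204 / 17 = 12
Shares: 6*12=72, 8*12=96, 3*12=36
Second share = 96, first share = 72
Difference = |96 - 72| = 24

24


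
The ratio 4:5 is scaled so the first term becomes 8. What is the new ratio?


Original ratio: 4:5
First term target: 8
Scale factor = 8 / 4 = 2
Multiply second term: 5 * 2 = 10
Equivalent ratio = 8:10

8:10


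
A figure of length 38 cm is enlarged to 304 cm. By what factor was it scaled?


Original length = 38 cm
Scaled length = 304 cm
Scale factor = 304 / 38
= 8

8


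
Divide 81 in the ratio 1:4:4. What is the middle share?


Ratio = 1:4:4
Total parts = 1 + 4 + 4 = 9
Value per part = 81 / 9 = 9
First share = 1 * 9 = 9
Middle share = 4 * 9 = 36
Third share = 4 * 9 = 36

36


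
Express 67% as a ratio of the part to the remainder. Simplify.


Part = 67%, Remainder = 33%
Ratio = 67:33
GCD(67, 33) = 1
Simplify: 67:33 = 67:33

67:33


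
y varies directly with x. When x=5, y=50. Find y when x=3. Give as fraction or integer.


Direct proportion: y = kx
Find k: k = 50/5 = 10
Compute y at x=3: y = 10 * 3
y = 30

30


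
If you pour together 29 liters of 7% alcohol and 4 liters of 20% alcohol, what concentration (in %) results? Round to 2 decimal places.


Solute in mixture 1 = 7% of 29 L = 29*7/100 = 203/100 L
Solute in mixture 2 = 20% of 4 L = 4*20/100 = 4/5 L
Total solute = 203/100 + 4/5 = 283/100 L
Total volume = 29 + 4 = 33 L
Final concentration = 283/100/33 * 100 = 8.58%

8.58


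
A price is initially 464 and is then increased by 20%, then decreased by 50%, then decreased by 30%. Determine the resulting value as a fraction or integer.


Start: 464
Step 1: increase by 20% => multiply by 120/100
  464 * 120/100 = 2784/5
Step 2: decrease by 50% => multiply by 50/100
  2784/5 * 50/100 = 1392/5
Step 3: decrease by 30% => multiply by 70/100
  1392/5 * 70/100 = 4872/25
Final value = 4872/25

4872/25


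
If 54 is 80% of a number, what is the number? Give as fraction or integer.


Given: 54 is 80% of the whole
Set up: 54 = 80/100 * whole
whole = 54 * 100 / 80
whole = 5400 / 80
whole = 135/2

135/2


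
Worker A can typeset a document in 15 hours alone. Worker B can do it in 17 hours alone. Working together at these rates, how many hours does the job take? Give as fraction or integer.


Rate of A = 1/15 job per hour
Rate of B = 1/17 job per hour
Combined rate = 1/15 + 1/17
Find common denominator: (17 + 15)/(15*17) = 32/255
Combined rate = 32/255 job per hour
Time together = 1 / (32/255) = 255/32 hours

255/32


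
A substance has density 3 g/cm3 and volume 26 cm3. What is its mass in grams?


Using mass = density * volume
Density = 3 g/cm3
Volume = 26 cm3
Mass = 3 * 26
= 78 g

78


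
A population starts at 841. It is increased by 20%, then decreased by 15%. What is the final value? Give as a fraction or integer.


Start: 841
Step 1: increase by 20% => multiply by 120/100
  841 * 120/100 = 5046/5
Step 2: decrease by 15% => multiply by 85/100
  5046/5 * 85/100 = 42891/50
Final value = 42891/50

42891/50


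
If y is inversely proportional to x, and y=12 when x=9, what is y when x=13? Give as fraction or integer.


Inverse proportion: y = k/x
Find k: k = 9 * 12 = 108
Compute y at x=13: y = 108/13
y = 108/13

108/13


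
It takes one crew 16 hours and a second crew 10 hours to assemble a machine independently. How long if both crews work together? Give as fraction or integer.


Rate of A = 1/16 job per hour
Rate of B = 1/10 job per hour
Combined rate = 1/16 + 1/10
Find common denominator: (10 + 16)/(16*10) = 26/160
Combined rate = 13/80 job per hour
Time together = 1 / (13/80) = 80/13 hours

80/13


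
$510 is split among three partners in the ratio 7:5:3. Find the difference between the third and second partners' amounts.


Total parts = 7 + 5 + 3 = 15
Value per part = 510 / 15 = 34
Shares: 7*34=238, 5*34=170, 3*34=102
Third share = 102, second share = 170
Difference = |102 - 170| = 68

68


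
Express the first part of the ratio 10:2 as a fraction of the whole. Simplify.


Total parts = 10 + 2 = 12
First part fraction = 10/12
Simplify: 10/12 = 5/6

5/6


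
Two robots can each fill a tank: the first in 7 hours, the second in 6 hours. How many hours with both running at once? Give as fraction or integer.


Rate of A = 1/7 job per hour
Rate of B = 1/6 job per hour
Combined rate = 1/7 + 1/6
Find common denominator: (6 + 7)/(7*6) = 13/42
Combined rate = 13/42 job per hour
Time together = 1 / (13/42) = 42/13 hours

42/13


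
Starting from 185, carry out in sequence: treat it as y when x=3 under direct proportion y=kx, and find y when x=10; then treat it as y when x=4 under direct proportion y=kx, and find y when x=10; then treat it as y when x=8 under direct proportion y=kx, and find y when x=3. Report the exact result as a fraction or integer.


Start with 185.
Step 1: Direct prop: k = (185)/3; new y = k*10 = 185*10/3 = 1850/3
Step 2: Direct prop: k = (1850/3)/4; new y = k*10 = 1850/3*10/4 = 4625/3
Step 3: Direct prop: k = (4625/3)/8; new y = k*3 = 4625/3*3/8 = 4625/8
Final result = 4625/8

4625/8


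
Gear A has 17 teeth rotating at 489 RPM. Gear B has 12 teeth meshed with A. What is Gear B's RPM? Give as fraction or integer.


Gear ratio: teeth_A * RPM_A = teeth_B * RPM_B
17 * 489 = 12 * RPM_B
8313 = 12 * RPM_B
RPM_B = 8313 / 12
RPM_B = 2771/4

2771/4


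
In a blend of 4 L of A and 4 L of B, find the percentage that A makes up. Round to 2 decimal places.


Volume of A = 4 L
Volume of B = 4 L
Total volume = 4 + 4 = 8 L
Percentage of A = (4/8) * 100
= 50.00%

50.00


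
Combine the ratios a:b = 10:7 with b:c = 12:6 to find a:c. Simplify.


Given a:b = 10:7 and b:c = 12:6
Make b consistent. Multiply first ratio by 12: a:b = 120:84
Multiply second ratio by 7: b:c = 84:42
Now b = 84 in both, so a:b:c = 120:84:42
Therefore a:c = 120:42
Simplify by GCD: a:c = 20:7

20:7


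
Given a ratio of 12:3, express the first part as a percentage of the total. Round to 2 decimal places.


Total parts = 12 + 3 = 15
First part fraction = 12/15
Percentage = (12/15) * 100
= 0.8 * 100
= 80.00%

80.00


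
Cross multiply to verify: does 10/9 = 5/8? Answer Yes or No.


Cross multiply to check 10/9 = 5/8
Left cross product: 10 * 8 = 80
Right cross product: 9 * 5 = 45
80 != 45
Not equal, so proportions differ => No

No


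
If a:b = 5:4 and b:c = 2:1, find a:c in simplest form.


Given a:b = 5:4 and b:c = 2:1
Make b consistent. Multiply first ratio by 2: a:b = 10:8
Multiply second ratio by 4: b:c = 8:4
Now b = 8 in both, so a:b:c = 10:8:4
Therefore a:c = 10:4
Simplify by GCD: a:c = 5:2

5:2


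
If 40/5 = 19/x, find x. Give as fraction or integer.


Setting up: 40/5 = 19/x
Cross multiply: 40 * x = 5 * 19
40x = 95
x = 95/40
x = 19/8

19/8


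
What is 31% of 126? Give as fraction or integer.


Compute 31% of 126
Convert percentage: 31% = 31/100
Multiply: 126 * 31/100
= 3906/100
= 1953/50

1953/50


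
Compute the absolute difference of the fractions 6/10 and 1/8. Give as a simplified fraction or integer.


Simplify: 6/10 = 3/5 and 1/8 = 1/8
Find common denominator: LCD = 40
Convert: 24/40 and 5/40
Difference = |24 - 5|/40 = 19/40
Simplified = 19/40

19/40


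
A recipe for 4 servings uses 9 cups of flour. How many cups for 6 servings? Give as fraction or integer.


Original: 9 cups for 4 servings
Target servings = 6
Scaling factor = 6/4
New amount = 9 * 6/4
= 54/4
= 27/2 cups

27/2


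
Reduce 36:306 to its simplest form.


Find GCD(36, 306)
GCD = 18
Divide both by 18: 36/18 = 2, 306/18 = 17
Simplified ratio = 2:17

2:17


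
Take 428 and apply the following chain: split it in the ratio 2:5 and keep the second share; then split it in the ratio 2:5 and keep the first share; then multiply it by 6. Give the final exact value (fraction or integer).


Start with 428.
Step 1: Split 2:5, second share = 428 * 5/7 = 2140/7
Step 2: Split 2:5, first share = 2140/7 * 2/7 = 4280/49
Step 3: Multiply by 6: 4280/49 * 6 = 25680/49
Final result = 25680/49

25680/49


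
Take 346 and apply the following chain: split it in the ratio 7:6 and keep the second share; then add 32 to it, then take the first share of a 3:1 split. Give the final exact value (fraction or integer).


Start with 346.
Step 1: Split 7:6, second share = 346 * 6/13 = 2076/13
Step 2: Add 32: 2076/13+32=2492/13; split 3:1 first = 2492/13*3/4 = 1869/13
Final result = 1869/13

1869/13


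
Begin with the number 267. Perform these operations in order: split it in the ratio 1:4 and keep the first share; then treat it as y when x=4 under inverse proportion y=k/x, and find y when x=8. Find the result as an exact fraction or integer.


Start with 267.
Step 1: Split 1:4, first share = 267 * 1/5 = 267/5
Step 2: Inverse prop: k = (267/5)*4; new y = k/8 = 267/5*4/8 = 267/10
Final result = 267/10

267/10


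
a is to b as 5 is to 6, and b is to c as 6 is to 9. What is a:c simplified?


Given a:b = 5:6 and b:c = 6:9
Make b consistent. Multiply first ratio by 6: a:b = 30:36
Multiply second ratio by 6: b:c = 36:54
Now b = 36 in both, so a:b:c = 30:36:54
Therefore a:c = 30:54
Simplify by GCD: a:c = 5:9

5:9


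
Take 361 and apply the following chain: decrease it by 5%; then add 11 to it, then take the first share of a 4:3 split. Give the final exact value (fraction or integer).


Start with 361.
Step 1: Decrease by 5%: 361 * 95/100 = 6859/20
Step 2: Add 11: 6859/20+11=7079/20; split 4:3 first = 7079/20*4/7 = 7079/35
Final result = 7079/35

7079/35


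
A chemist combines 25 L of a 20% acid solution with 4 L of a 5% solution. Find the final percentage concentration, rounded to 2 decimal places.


Solute in mixture 1 = 20% of 25 L = 25*20/100 = 5 L
Solute in mixture 2 = 5% of 4 L = 4*5/100 = 1/5 L
Total solute = 5 + 1/5 = 26/5 L
Total volume = 25 + 4 = 29 L
Final concentration = 26/5/29 * 100 = 17.93%

17.93


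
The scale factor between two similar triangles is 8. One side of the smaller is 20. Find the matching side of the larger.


Similar triangles have proportional sides
Scale factor = 8
Smaller side = 20
Corresponding larger side = 20 * 8
= 160

160


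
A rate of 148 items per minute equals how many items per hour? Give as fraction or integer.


Converting from per minute to per hour
Rate = 148 items per minute
Multiply by 60: 148 * 60
= 8880 items per hour

8880


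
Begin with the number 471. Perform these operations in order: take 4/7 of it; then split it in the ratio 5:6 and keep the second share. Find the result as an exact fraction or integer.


Start with 471.
Step 1: Take 4/7: 471 * 4/7 = 1884/7
Step 2: Split 5:6, second share = 1884/7 * 6/11 = 11304/77
Final result = 11304/77

11304/77


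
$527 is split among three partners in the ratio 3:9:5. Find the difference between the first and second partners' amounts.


Total parts = 3 + 9 + 5 = 17
Value per part = 527 / 17 = 31
Shares: 3*31=93, 9*31=279, 5*31=155
First share = 93, second share = 279
Difference = |93 - 279| = 186

186


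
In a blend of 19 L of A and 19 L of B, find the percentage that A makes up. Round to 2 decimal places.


Volume of A = 19 L
Volume of B = 19 L
Total volume = 19 + 19 = 38 L
Percentage of A = (19/38) * 100
= 50.00%

50.00


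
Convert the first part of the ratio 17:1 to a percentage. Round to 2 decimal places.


Total parts = 17 + 1 = 18
First part fraction = 17/18
Percentage = (17/18) * 100
= 0.944444 * 100
= 94.44%

94.44


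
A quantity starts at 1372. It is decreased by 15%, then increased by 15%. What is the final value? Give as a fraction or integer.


Start: 1372
Step 1: decrease by 15% => multiply by 85/100
  1372 * 85/100 = 5831/5
Step 2: increase by 15% => multiply by 115/100
  5831/5 * 115/100 = 134113/100
Final value = 134113/100

134113/100


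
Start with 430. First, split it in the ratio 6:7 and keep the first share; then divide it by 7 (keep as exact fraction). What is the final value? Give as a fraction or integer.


Start with 430.
Step 1: Split 6:7, first share = 430 * 6/13 = 2580/13
Step 2: Divide by 7: 2580/13 / 7 = 2580/91
Final result = 2580/91

2580/91


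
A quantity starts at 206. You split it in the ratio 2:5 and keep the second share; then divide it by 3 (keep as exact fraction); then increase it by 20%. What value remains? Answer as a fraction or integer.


Start with 206.
Step 1: Split 2:5, second share = 206 * 5/7 = 1030/7
Step 2: Divide by 3: 1030/7 / 3 = 1030/21
Step 3: Increase by 20%: 1030/21 * 120/100 = 412/7
Final result = 412/7

412/7


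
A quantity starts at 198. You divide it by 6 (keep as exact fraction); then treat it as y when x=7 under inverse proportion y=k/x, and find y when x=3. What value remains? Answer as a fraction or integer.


Start with 198.
Step 1: Divide by 6: 198 / 6 = 33
Step 2: Inverse prop: k = (33)*7; new y = k/3 = 33*7/3 = 77
Final result = 77

77


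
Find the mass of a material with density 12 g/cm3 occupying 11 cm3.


Using mass = density * volume
Density = 12 g/cm3
Volume = 11 cm3
Mass = 12 * 11
= 132 g

132


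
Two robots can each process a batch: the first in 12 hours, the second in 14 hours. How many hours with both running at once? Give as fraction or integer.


Rate of A = 1/12 job per hour
Rate of B = 1/14 job per hour
Combined rate = 1/12 + 1/14
Find common denominator: (14 + 12)/(12*14) = 26/168
Combined rate = 13/84 job per hour
Time together = 1 / (13/84) = 84/13 hours

84/13


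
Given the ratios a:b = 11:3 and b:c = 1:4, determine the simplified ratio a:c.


Given a:b = 11:3 and b:c = 1:4
Make b consistent. Multiply first ratio by 1: a:b = 11:3
Multiply second ratio by 3: b:c = 3:12
Now b = 3 in both, so a:b:c = 11:3:12
Therefore a:c = 11:12
Simplify by GCD: a:c = 11:12

11:12


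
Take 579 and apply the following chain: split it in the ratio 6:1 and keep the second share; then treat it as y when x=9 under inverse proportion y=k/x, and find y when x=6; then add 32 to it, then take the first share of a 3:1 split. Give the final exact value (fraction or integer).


Start with 579.
Step 1: Split 6:1, second share = 579 * 1/7 = 579/7
Step 2: Inverse prop: k = (579/7)*9; new y = k/6 = 579/7*9/6 = 1737/14
Step 3: Add 32: 1737/14+32=2185/14; split 3:1 first = 2185/14*3/4 = 6555/56
Final result = 6555/56

6555/56


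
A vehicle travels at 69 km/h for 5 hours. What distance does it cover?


Using distance = speed * time
Speed = 69 km/h
Time = 5 hours
Distance = 69 * 5
= 345 km

345


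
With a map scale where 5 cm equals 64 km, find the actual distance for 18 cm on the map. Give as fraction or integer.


Map scale: 5 cm = 64 km
Measured distance on map = 18 cm
Set up proportion: 18 * 64 / 5
= 1152 / 5
= 1152/5 km

1152/5


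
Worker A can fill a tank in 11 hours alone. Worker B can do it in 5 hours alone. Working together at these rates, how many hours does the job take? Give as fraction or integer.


Rate of A = 1/11 job per hour
Rate of B = 1/5 job per hour
Combined rate = 1/11 + 1/5
Find common denominator: (5 + 11)/(11*5) = 16/55
Combined rate = 16/55 job per hour
Time together = 1 / (16/55) = 55/16 hours

55/16


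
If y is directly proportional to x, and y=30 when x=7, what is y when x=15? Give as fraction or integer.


Direct proportion: y = kx
Find k: k = 30/7 = 30/7
Compute y at x=15: y = 30/7 * 15
y = 450/7

450/7


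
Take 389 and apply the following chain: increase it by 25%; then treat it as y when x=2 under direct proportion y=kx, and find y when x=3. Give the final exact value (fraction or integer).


Start with 389.
Step 1: Increase by 25%: 389 * 125/100 = 1945/4
Step 2: Direct prop: k = (1945/4)/2; new y = k*3 = 1945/4*3/2 = 5835/8
Final result = 5835/8

5835/8


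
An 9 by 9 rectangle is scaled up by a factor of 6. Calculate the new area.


Original dimensions: 9 x 9
Enlargement factor = 6
New width = 9 * 6 = 54
New height = 9 * 6 = 54
New area = 54 * 54 = 2916

2916


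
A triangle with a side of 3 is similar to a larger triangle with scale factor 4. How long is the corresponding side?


Similar triangles have proportional sides
Scale factor = 4
Smaller side = 3
Corresponding larger side = 3 * 4
= 12

12


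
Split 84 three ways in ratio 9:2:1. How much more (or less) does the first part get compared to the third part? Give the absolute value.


Total parts = 9 + 2 + 1 = 12
Value per part = 84 / 12 = 7
Shares: 9*7=63, 2*7=14, 1*7=7
First share = 63, third share = 7
Difference = |63 - 7| = 56

56


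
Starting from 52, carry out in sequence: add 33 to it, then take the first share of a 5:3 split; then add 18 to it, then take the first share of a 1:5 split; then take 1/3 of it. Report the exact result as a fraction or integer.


Start with 52.
Step 1: Add 33: 52+33=85; split 5:3 first = 85*5/8 = 425/8
Step 2: Add 18: 425/8+18=569/8; split 1:5 first = 569/8*1/6 = 569/48
Step 3: Take 1/3: 569/48 * 1/3 = 569/144
Final result = 569/144

569/144


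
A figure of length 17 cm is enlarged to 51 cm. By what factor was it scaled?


Original length = 17 cm
Scaled length = 51 cm
Scale factor = 51 / 17
= 3

3


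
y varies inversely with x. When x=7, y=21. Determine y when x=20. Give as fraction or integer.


Inverse proportion: y = k/x
Find k: k = 7 * 21 = 147
Compute y at x=20: y = 147/20
y = 147/20

147/20


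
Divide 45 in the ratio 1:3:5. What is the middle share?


Ratio = 1:3:5
Total parts = 1 + 3 + 5 = 9
Value per part = 45 / 9 = 5
First share = 1 * 5 = 5
Middle share = 3 * 5 = 15
Third share = 5 * 5 = 25

15


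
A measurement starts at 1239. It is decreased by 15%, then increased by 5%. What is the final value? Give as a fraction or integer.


Start: 1239
Step 1: decrease by 15% => multiply by 85/100
  1239 * 85/100 = 21063/20
Step 2: increase by 5% => multiply by 105/100
  21063/20 * 105/100 = 442323/400
Final value = 442323/400

442323/400


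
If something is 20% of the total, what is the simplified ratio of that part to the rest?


Part = 20%, Remainder = 80%
Ratio = 20:80
GCD(20, 80) = 20
Simplify: 1:4 = 1:4

1:4


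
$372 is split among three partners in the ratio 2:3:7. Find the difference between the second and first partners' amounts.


Total parts = 2 + 3 + 7 = 12
Value per part = 372 / 12 = 31
Shares: 2*31=62, 3*31=93, 7*31=217
Second share = 93, first share = 62
Difference = |93 - 62| = 31

31


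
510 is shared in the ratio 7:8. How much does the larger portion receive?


Total parts = 7 + 8 = 15
Value per part = 510 / 15 = 34
First share = 7 * 34 = 238
Second share = 8 * 34 = 272
Larger share = 272

272


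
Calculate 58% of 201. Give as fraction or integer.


Compute 58% of 201
Convert percentage: 58% = 58/100
Multiply: 201 * 58/100
= 11658/100
= 5829/50

5829/50


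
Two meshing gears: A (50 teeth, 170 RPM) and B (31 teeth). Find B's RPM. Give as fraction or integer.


Gear ratio: teeth_A * RPM_A = teeth_B * RPM_B
50 * 170 = 31 * RPM_B
8500 = 31 * RPM_B
RPM_B = 8500 / 31
RPM_B = 8500/31

8500/31


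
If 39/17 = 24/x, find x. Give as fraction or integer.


Setting up: 39/17 = 24/x
Cross multiply: 39 * x = 17 * 24
39x = 408
x = 408/39
x = 136/13

136/13


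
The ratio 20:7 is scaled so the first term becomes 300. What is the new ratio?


Original ratio: 20:7
First term target: 300
Scale factor = 300 / 20 = 15
Multiply second term: 7 * 15 = 105
Equivalent ratio = 300:105

300:105


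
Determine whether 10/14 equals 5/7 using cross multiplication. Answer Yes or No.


Cross multiply to check 10/14 = 5/7
Left cross product: 10 * 7 = 70
Right cross product: 14 * 5 = 70
70 = 70
Equal, so proportions match => Yes

Yes


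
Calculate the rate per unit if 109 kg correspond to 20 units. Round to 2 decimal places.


Total kg = 109
Number of units = 20
Unit rate = 109 / 20
= 5.45 kg per unit

5.45


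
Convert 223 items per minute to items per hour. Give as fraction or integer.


Converting from per minute to per hour
Rate = 223 items per minute
Multiply by 60: 223 * 60
= 13380 items per hour

13380


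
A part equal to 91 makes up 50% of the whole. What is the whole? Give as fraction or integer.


Given: 91 is 50% of the whole
Set up: 91 = 50/100 * whole
whole = 91 * 100 / 50
whole = 9100 / 50
whole = 182

182


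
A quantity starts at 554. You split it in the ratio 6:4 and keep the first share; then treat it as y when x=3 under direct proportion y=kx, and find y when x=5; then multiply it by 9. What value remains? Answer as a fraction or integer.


Start with 554.
Step 1: Split 6:4, first share = 554 * 6/10 = 1662/5
Step 2: Direct prop: k = (1662/5)/3; new y = k*5 = 1662/5*5/3 = 554
Step 3: Multiply by 9: 554 * 9 = 4986
Final result = 4986

4986


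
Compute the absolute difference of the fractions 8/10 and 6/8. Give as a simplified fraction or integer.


Simplify: 8/10 = 4/5 and 6/8 = 3/4
Find common denominator: LCD = 20
Convert: 16/20 and 15/20
Difference = |16 - 15|/20 = 1/20
Simplified = 1/20

1/20


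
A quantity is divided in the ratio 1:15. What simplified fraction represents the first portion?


Total parts = 1 + 15 = 16
First part fraction = 1/16
Simplify: 1/16 = 1/16

1/16


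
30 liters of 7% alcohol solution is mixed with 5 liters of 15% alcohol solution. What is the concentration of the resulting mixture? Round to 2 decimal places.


Solute in mixture 1 = 7% of 30 L = 30*7/100 = 21/10 L
Solute in mixture 2 = 15% of 5 L = 5*15/100 = 3/4 L
Total solute = 21/10 + 3/4 = 57/20 L
Total volume = 30 + 5 = 35 L
Final concentration = 57/20/35 * 100 = 8.14%

8.14


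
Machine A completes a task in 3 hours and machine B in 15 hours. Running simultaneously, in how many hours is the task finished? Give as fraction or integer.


Rate of A = 1/3 job per hour
Rate of B = 1/15 job per hour
Combined rate = 1/3 + 1/15
Find common denominator: (15 + 3)/(3*15) = 18/45
Combined rate = 2/5 job per hour
Time together = 1 / (2/5) = 5/2 hours

5/2


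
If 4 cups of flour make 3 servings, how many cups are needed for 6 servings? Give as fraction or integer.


Original: 4 cups for 3 servings
Target servings = 6
Scaling factor = 6/3
New amount = 4 * 6/3
= 24/3
= 8 cups

8


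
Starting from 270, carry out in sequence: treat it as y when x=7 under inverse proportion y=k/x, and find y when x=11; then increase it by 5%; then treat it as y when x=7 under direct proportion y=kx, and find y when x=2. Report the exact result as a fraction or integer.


Start with 270.
Step 1: Inverse prop: k = (270)*7; new y = k/11 = 270*7/11 = 1890/11
Step 2: Increase by 5%: 1890/11 * 105/100 = 3969/22
Step 3: Direct prop: k = (3969/22)/7; new y = k*2 = 3969/22*2/7 = 567/11
Final result = 567/11

567/11


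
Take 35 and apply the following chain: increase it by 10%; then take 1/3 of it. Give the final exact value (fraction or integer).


Start with 35.
Step 1: Increase by 10%: 35 * 110/100 = 77/2
Step 2: Take 1/3: 77/2 * 1/3 = 77/6
Final result = 77/6

77/6


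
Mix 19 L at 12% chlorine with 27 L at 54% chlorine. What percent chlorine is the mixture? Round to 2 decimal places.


Solute in mixture 1 = 12% of 19 L = 19*12/100 = 57/25 L
Solute in mixture 2 = 54% of 27 L = 27*54/100 = 729/50 L
Total solute = 57/25 + 729/50 = 843/50 L
Total volume = 19 + 27 = 46 L
Final concentration = 843/50/46 * 100 = 36.65%

36.65


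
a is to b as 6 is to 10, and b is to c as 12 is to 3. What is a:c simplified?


Given a:b = 6:10 and b:c = 12:3
Make b consistent. Multiply first ratio by 12: a:b = 72:120
Multiply second ratio by 10: b:c = 120:30
Now b = 120 in both, so a:b:c = 72:120:30
Therefore a:c = 72:30
Simplify by GCD: a:c = 12:5

12:5


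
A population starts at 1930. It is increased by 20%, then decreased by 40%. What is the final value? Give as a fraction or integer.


Start: 1930
Step 1: increase by 20% => multiply by 120/100
  1930 * 120/100 = 2316
Step 2: decrease by 40% => multiply by 60/100
  2316 * 60/100 = 6948/5
Final value = 6948/5

6948/5


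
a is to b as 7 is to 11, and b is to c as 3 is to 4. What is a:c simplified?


Given a:b = 7:11 and b:c = 3:4
Make b consistent. Multiply first ratio by 3: a:b = 21:33
Multiply second ratio by 11: b:c = 33:44
Now b = 33 in both, so a:b:c = 21:33:44
Therefore a:c = 21:44
Simplify by GCD: a:c = 21:44

21:44


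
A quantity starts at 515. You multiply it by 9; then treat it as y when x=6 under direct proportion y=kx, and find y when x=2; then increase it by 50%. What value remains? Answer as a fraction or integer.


Start with 515.
Step 1: Multiply by 9: 515 * 9 = 4635
Step 2: Direct prop: k = (4635)/6; new y = k*2 = 4635*2/6 = 1545
Step 3: Increase by 50%: 1545 * 150/100 = 4635/2
Final result = 4635/2

4635/2


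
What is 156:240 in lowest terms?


Find GCD(156, 240)
GCD = 12
Divide both by 12: 156/12 = 13, 240/12 = 20
Simplified ratio = 13:20

13:20


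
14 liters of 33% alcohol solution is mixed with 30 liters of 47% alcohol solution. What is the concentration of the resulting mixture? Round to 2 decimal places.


Solute in mixture 1 = 33% of 14 L = 14*33/100 = 231/50 L
Solute in mixture 2 = 47% of 30 L = 30*47/100 = 141/10 L
Total solute = 231/50 + 141/10 = 468/25 L
Total volume = 14 + 30 = 44 L
Final concentration = 468/25/44 * 100 = 42.55%

42.55


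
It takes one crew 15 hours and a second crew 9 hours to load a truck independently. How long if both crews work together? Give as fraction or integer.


Rate of A = 1/15 job per hour
Rate of B = 1/9 job per hour
Combined rate = 1/15 + 1/9
Find common denominator: (9 + 15)/(15*9) = 24/135
Combined rate = 8/45 job per hour
Time together = 1 / (8/45) = 45/8 hours

45/8


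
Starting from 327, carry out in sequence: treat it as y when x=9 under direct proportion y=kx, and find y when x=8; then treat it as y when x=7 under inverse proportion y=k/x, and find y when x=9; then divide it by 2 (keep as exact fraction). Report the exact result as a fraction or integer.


Start with 327.
Step 1: Direct prop: k = (327)/9; new y = k*8 = 327*8/9 = 872/3
Step 2: Inverse prop: k = (872/3)*7; new y = k/9 = 872/3*7/9 = 6104/27
Step 3: Divide by 2: 6104/27 / 2 = 3052/27
Final result = 3052/27

3052/27


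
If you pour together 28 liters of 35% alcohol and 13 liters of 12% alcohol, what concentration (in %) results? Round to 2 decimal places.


Solute in mixture 1 = 35% of 28 L = 28*35/100 = 49/5 L
Solute in mixture 2 = 12% of 13 L = 13*12/100 = 39/25 L
Total solute = 49/5 + 39/25 = 284/25 L
Total volume = 28 + 13 = 41 L
Final concentration = 284/25/41 * 100 = 27.71%

27.71


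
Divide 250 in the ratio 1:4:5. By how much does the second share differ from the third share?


Total parts = 1 + 4 + 5 = 10
Value per part = 250 / 10 = 25
Shares: 1*25=25, 4*25=100, 5*25=125
Second share = 100, third share = 125
Difference = |100 - 125| = 25

25


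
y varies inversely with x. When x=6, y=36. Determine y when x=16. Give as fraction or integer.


Inverse proportion: y = k/x
Find k: k = 6 * 36 = 216
Compute y at x=16: y = 216/16
y = 27/2

27/2


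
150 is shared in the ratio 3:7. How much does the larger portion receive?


Total parts = 3 + 7 = 10
Value per part = 150 / 10 = 15
First share = 3 * 15 = 45
Second share = 7 * 15 = 105
Larger share = 105

105


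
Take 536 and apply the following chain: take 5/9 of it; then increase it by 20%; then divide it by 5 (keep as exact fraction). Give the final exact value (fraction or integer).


Start with 536.
Step 1: Take 5/9: 536 * 5/9 = 2680/9
Step 2: Increase by 20%: 2680/9 * 120/100 = 1072/3
Step 3: Divide by 5: 1072/3 / 5 = 1072/15
Final result = 1072/15

1072/15


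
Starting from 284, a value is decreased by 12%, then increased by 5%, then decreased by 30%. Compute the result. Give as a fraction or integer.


Start: 284
Step 1: decrease by 12% => multiply by 88/100
  284 * 88/100 = 6248/25
Step 2: increase by 5% => multiply by 105/100
  6248/25 * 105/100 = 32802/125
Step 3: decrease by 30% => multiply by 70/100
  32802/125 * 70/100 = 114807/625
Final value = 114807/625

114807/625


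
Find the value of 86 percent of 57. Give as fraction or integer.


Compute 86% of 57
Convert percentage: 86% = 86/100
Multiply: 57 * 86/100
= 4902/100
= 2451/50

2451/50


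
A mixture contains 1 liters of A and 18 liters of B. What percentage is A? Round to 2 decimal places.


Volume of A = 1 L
Volume of B = 18 L
Total volume = 1 + 18 = 19 L
Percentage of A = (1/19) * 100
= 5.26%

5.26


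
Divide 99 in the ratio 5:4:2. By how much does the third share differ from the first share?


Total parts = 5 + 4 + 2 = 11
Value per part = 99 / 11 = 9
Shares: 5*9=45, 4*9=36, 2*9=18
Third share = 18, first share = 45
Difference = |18 - 45| = 27

27


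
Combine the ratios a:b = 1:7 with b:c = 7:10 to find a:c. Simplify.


Given a:b = 1:7 and b:c = 7:10
Make b consistent. Multiply first ratio by 7: a:b = 7:49
Multiply second ratio by 7: b:c = 49:70
Now b = 49 in both, so a:b:c = 7:49:70
Therefore a:c = 7:70
Simplify by GCD: a:c = 1:10

1:10


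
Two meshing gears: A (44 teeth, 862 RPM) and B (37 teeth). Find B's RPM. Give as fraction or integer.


Gear ratio: teeth_A * RPM_A = teeth_B * RPM_B
44 * 862 = 37 * RPM_B
37928 = 37 * RPM_B
RPM_B = 37928 / 37
RPM_B = 37928/37

37928/37


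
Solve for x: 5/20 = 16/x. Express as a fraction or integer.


Setting up: 5/20 = 16/x
Cross multiply: 5 * x = 20 * 16
5x = 320
x = 320/5
x = 64

64


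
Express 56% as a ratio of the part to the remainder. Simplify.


Part = 56%, Remainder = 44%
Ratio = 56:44
GCD(56, 44) = 4
Simplify: 14:11 = 14:11

14:11


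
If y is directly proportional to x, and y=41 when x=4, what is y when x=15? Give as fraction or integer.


Direct proportion: y = kx
Find k: k = 41/4 = 41/4
Compute y at x=15: y = 41/4 * 15
y = 615/4

615/4


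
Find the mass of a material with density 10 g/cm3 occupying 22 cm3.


Using mass = density * volume
Density = 10 g/cm3
Volume = 22 cm3
Mass = 10 * 22
= 220 g

220


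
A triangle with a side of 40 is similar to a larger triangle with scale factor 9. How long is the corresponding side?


Similar triangles have proportional sides
Scale factor = 9
Smaller side = 40
Corresponding larger side = 40 * 9
= 360

360


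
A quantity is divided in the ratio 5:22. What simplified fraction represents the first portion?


Total parts = 5 + 22 = 27
First part fraction = 5/27
Simplify: 5/27 = 5/27

5/27


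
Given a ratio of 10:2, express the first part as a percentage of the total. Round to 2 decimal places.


Total parts = 10 + 2 = 12
First part fraction = 10/12
Percentage = (10/12) * 100
= 0.833333 * 100
= 83.33%

83.33


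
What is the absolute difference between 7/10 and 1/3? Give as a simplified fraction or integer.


Simplify: 7/10 = 7/10 and 1/3 = 1/3
Find common denominator: LCD = 30
Convert: 21/30 and 10/30
Difference = |21 - 10|/30 = 11/30
Simplified = 11/30

11/30


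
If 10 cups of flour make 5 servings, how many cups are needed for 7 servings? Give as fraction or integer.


Original: 10 cups for 5 servings
Target servings = 7
Scaling factor = 7/5
New amount = 10 * 7/5
= 70/5
= 14 cups

14


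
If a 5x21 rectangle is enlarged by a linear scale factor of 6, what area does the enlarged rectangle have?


Original dimensions: 5 x 21
Enlargement factor = 6
New width = 5 * 6 = 30
New height = 21 * 6 = 126
New area = 30 * 126 = 3780

3780


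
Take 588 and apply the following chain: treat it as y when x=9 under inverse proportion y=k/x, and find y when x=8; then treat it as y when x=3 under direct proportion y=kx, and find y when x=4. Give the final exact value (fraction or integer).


Start with 588.
Step 1: Inverse prop: k = (588)*9; new y = k/8 = 588*9/8 = 1323/2
Step 2: Direct prop: k = (1323/2)/3; new y = k*4 = 1323/2*4/3 = 882
Final result = 882

882


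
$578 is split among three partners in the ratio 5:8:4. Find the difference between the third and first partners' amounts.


Total parts = 5 + 8 + 4 = 17
Value per part = 578 / 17 = 34
Shares: 5*34=170, 8*34=272, 4*34=136
Third share = 136, first share = 170
Difference = |136 - 170| = 34

34


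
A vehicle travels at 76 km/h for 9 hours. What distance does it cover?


Using distance = speed * time
Speed = 76 km/h
Time = 9 hours
Distance = 76 * 9
= 684 km

684


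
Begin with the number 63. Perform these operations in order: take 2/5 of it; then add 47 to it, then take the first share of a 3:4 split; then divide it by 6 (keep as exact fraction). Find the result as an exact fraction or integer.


Start with 63.
Step 1: Take 2/5: 63 * 2/5 = 126/5
Step 2: Add 47: 126/5+47=361/5; split 3:4 first = 361/5*3/7 = 1083/35
Step 3: Divide by 6: 1083/35 / 6 = 361/70
Final result = 361/70

361/70


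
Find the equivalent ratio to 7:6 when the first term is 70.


Original ratio: 7:6
First term target: 70
Scale factor = 70 / 7 = 10
Multiply second term: 6 * 10 = 60
Equivalent ratio = 70:60

70:60


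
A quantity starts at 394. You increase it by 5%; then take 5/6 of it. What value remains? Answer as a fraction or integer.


Start with 394.
Step 1: Increase by 5%: 394 * 105/100 = 4137/10
Step 2: Take 5/6: 4137/10 * 5/6 = 1379/4
Final result = 1379/4

1379/4


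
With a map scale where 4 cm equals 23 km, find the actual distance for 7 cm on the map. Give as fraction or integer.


Map scale: 4 cm = 23 km
Measured distance on map = 7 cm
Set up proportion: 7 * 23 / 4
= 161 / 4
= 161/4 km

161/4


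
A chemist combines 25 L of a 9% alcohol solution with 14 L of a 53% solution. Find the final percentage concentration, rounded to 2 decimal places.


Solute in mixture 1 = 9% of 25 L = 25*9/100 = 9/4 L
Solute in mixture 2 = 53% of 14 L = 14*53/100 = 371/50 L
Total solute = 9/4 + 371/50 = 967/100 L
Total volume = 25 + 14 = 39 L
Final concentration = 967/100/39 * 100 = 24.79%

24.79
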